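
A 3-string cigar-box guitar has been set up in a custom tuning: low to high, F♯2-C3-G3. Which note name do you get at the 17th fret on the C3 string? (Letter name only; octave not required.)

Each fret is one semitone, so C3 + 17 = F.

F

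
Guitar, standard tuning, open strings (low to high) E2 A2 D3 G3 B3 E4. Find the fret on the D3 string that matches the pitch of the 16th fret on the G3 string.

G3 at fret 16 is G3 + 16 semitones = B4.
The open D3 string is 5 semitones below the open G3, so the same pitch on the D3 string lies at fret 16 + 5 = 21.

21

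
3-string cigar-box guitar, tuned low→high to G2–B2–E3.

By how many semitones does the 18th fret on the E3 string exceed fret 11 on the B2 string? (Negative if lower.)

E3 at fret 18 → A♯4 (MIDI 70); B2 at fret 11 → A♯3 (MIDI 58).
70 − 58 = 12, so the two pitches are 12 semitones apart.

12 semitones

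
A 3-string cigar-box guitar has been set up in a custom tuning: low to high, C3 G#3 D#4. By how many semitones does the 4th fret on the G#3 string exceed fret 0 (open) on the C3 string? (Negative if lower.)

12 semitones

G#3 at fret 4 → C4 (MIDI 60); C3 at fret 0 → C3 (MIDI 48).
60 − 48 = 12, so the two pitches are 12 semitones apart.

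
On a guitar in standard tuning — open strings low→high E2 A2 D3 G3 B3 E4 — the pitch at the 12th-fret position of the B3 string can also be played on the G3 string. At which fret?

Fret 12 on B3 is MIDI 59 + 12 = 71 (B4). On the G3 string (open MIDI 55), that pitch is 71 − 55 = fret 16.

16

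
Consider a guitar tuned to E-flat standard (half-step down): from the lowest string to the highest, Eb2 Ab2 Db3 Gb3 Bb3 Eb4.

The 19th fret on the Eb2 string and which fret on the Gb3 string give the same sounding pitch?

4

Fret 19 on Eb2 is MIDI 39 + 19 = 58 (Bb3). On the Gb3 string (open MIDI 54), that pitch is 58 − 54 = fret 4.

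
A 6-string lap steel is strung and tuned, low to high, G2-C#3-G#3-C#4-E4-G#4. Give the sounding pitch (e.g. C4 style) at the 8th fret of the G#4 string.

E5

The open G#4 string plus 8 semitones: G#–A–A#–B–C–C#–D–D#–E.
The walk passes from B into C once, so the octave number goes from 4 to 5.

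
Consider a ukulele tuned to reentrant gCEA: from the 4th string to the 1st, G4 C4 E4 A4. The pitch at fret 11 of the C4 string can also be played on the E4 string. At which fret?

7

C4 at fret 11 is C4 + 11 semitones = B4.
The open E4 string is 4 semitones above the open C4, so the same pitch on the E4 string lies at fret 11 − 4 = 7.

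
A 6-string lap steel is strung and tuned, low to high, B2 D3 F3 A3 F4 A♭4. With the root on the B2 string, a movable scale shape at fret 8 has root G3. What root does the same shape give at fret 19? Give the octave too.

G♭4

Moving from fret 8 to fret 19 shifts the root by 11 semitones.
G3 up 11 semitones is G♭4.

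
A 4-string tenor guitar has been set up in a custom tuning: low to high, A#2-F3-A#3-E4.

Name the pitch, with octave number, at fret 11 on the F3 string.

E4

The open F3 string plus 11 semitones: F–F#–G–G#–…–D–D#–E.
The walk passes from B into C once, so the octave number goes from 3 to 4.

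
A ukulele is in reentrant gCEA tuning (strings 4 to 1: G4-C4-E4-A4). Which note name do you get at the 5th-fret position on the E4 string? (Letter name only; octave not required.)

E4 is MIDI 64. Adding 5 gives 69; 69 mod 12 = 9, i.e. A.

A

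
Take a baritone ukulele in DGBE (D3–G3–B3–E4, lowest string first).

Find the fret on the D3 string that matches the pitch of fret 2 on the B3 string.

11

Fret 2 on B3 is MIDI 59 + 2 = 61 (C♯4). On the D3 string (open MIDI 50), that pitch is 61 − 50 = fret 11.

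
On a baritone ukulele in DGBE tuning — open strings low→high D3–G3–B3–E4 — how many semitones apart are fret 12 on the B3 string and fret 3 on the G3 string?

13 semitones

B3 at fret 12 → B4 (MIDI 71); G3 at fret 3 → A♯3 (MIDI 58).
71 − 58 = 13, so the two pitches are 13 semitones apart, with B4 the higher.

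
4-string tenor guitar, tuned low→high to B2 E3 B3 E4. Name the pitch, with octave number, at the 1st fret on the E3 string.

Each fret is one semitone, so E3 + 1 = F3.

F3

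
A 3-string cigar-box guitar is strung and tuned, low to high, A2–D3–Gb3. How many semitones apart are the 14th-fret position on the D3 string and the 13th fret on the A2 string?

6 semitones

D3 at fret 14 → E4 (MIDI 64); A2 at fret 13 → Bb3 (MIDI 58).
64 − 58 = 6, so the two pitches are 6 semitones apart, with E4 the higher.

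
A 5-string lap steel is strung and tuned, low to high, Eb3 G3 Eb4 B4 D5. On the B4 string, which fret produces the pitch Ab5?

Ab5 is 9 semitones above the open B4 (B–C–Db–D–Eb–E–F–Gb–G–Ab), so it sits at fret 9.

9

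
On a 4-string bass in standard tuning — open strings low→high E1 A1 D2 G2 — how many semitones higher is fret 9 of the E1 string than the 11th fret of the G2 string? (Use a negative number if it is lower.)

E1 at fret 9 → C#2 (MIDI 37); G2 at fret 11 → F#3 (MIDI 54).
37 − 54 = -17, so the two pitches are 17 semitones apart.

-17 semitones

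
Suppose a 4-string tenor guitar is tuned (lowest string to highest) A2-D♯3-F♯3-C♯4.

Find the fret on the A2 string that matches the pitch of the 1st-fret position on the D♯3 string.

7

D♯3 at fret 1 is D♯3 + 1 semitone = E3.
The open A2 string is 6 semitones below the open D♯3, so the same pitch on the A2 string lies at fret 1 + 6 = 7.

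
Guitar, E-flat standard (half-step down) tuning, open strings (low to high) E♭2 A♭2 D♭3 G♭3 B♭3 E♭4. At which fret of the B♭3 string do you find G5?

21

G5 is 21 semitones above the open B♭3 (Bb–B–C–Db–…–F–Gb–G), so it sits at fret 21.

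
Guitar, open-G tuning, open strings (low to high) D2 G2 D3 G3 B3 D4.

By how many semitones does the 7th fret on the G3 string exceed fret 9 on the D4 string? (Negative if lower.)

G3 at fret 7 → D4 (MIDI 62); D4 at fret 9 → B4 (MIDI 71).
62 − 71 = -9, so the two pitches are 9 semitones apart.

-9 semitones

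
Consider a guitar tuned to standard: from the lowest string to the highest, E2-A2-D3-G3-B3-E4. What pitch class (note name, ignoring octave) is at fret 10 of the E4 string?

E4 is MIDI 64. Adding 10 gives 74; 74 mod 12 = 2, i.e. D.

D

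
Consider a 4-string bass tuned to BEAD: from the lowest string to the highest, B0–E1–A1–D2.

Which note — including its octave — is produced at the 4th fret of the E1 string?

E1 is MIDI 28. Adding 4 gives 32, which is G#1.

G#1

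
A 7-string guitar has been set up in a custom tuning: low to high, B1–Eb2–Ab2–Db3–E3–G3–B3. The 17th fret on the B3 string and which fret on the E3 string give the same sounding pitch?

24

B3 at fret 17 is B3 + 17 semitones = E5.
The open E3 string is 7 semitones below the open B3, so the same pitch on the E3 string lies at fret 17 + 7 = 24.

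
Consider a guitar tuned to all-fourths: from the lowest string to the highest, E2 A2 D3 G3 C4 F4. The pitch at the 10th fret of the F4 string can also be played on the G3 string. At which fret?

Fret 10 on F4 is MIDI 65 + 10 = 75 (D#5). On the G3 string (open MIDI 55), that pitch is 75 − 55 = fret 20.

20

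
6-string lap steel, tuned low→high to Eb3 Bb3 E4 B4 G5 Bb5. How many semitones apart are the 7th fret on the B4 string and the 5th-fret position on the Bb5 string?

9 semitones

B4 at fret 7 → Gb5 (MIDI 78); Bb5 at fret 5 → Eb6 (MIDI 87).
78 − 87 = -9, so the two pitches are 9 semitones apart, with Eb6 the higher.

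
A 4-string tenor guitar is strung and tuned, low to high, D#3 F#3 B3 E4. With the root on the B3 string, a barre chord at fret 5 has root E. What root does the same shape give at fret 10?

A

Moving from fret 5 to fret 10 shifts the root by 5 semitones.
E up 5 semitones is A.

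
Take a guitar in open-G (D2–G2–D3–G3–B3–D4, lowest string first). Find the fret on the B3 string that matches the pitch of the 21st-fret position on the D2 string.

Fret 21 on D2 is MIDI 38 + 21 = 59 (B3). On the B3 string (open MIDI 59), that pitch is 59 − 59 = fret 0.

0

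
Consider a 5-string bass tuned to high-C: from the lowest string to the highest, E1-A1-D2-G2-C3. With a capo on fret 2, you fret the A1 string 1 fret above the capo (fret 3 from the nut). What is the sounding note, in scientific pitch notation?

The capo raises the open A1 by 2 semitones to B1; fretting 1 more gives A1 + 2 + 1 = A1 + 3 semitones = C2.

C2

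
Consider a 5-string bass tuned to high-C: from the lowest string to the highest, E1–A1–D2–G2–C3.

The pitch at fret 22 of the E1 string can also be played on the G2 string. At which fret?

7

E1 at fret 22 is E1 + 22 semitones = D3.
The open G2 string is 15 semitones above the open E1, so the same pitch on the G2 string lies at fret 22 − 15 = 7.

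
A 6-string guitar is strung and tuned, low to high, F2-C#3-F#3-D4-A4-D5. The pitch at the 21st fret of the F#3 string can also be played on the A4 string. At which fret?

6

F#3 at fret 21 is F#3 + 21 semitones = D#5.
The open A4 string is 15 semitones above the open F#3, so the same pitch on the A4 string lies at fret 21 − 15 = 6.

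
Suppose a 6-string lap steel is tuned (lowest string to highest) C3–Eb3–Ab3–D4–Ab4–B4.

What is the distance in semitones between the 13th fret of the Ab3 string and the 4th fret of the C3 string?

Ab3 at fret 13 → A4 (MIDI 69); C3 at fret 4 → E3 (MIDI 52).
69 − 52 = 17, so the two pitches are 17 semitones apart, with A4 the higher.

17 semitones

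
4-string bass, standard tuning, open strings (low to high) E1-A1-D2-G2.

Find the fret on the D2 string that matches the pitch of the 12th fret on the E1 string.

2

E1 at fret 12 is E1 + 12 semitones = E2.
The open D2 string is 10 semitones above the open E1, so the same pitch on the D2 string lies at fret 12 − 10 = 2.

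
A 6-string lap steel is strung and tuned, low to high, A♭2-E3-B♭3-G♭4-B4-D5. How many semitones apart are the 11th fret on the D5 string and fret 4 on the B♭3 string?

23 semitones

D5 at fret 11 → D♭6 (MIDI 85); B♭3 at fret 4 → D4 (MIDI 62).
85 − 62 = 23, so the two pitches are 23 semitones apart, with D♭6 the higher.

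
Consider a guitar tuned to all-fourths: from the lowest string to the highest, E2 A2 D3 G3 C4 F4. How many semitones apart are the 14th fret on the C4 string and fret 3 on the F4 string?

6 semitones

C4 at fret 14 → D5 (MIDI 74); F4 at fret 3 → G#4 (MIDI 68).
74 − 68 = 6, so the two pitches are 6 semitones apart, with D5 the higher.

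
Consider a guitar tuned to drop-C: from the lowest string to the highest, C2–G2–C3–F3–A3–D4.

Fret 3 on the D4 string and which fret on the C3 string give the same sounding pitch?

D4 at fret 3 is D4 + 3 semitones = F4.
The open C3 string is 14 semitones below the open D4, so the same pitch on the C3 string lies at fret 3 + 14 = 17.

17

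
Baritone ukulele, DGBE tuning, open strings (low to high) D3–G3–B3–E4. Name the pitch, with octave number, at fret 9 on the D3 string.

The open D3 string plus 9 semitones: D–D#–E–F–F#–G–G#–A–A#–B.
No B→C boundary is crossed, so the octave stays at 3.

B3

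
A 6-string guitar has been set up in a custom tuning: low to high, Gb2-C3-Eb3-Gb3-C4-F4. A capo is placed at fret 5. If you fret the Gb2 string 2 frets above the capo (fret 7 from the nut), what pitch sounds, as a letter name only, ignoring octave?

Db

The capo raises the open Gb2 by 5 semitones to B2; fretting 2 more gives Gb2 + 5 + 2 = Gb2 + 7 semitones, landing on Db.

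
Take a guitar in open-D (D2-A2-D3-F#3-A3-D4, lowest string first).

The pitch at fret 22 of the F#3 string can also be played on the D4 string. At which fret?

F#3 at fret 22 is F#3 + 22 semitones = E5.
The open D4 string is 8 semitones above the open F#3, so the same pitch on the D4 string lies at fret 22 − 8 = 14.

14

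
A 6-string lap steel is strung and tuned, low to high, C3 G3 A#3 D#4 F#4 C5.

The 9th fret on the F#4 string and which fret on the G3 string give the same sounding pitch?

F#4 at fret 9 is F#4 + 9 semitones = D#5.
The open G3 string is 11 semitones below the open F#4, so the same pitch on the G3 string lies at fret 9 + 11 = 20.

20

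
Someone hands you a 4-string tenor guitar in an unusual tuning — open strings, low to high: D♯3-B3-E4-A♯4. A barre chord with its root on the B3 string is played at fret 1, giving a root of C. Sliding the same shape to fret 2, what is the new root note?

Moving from fret 1 to fret 2 shifts the root by 1 semitone.
C up 1 semitone is C♯.

C♯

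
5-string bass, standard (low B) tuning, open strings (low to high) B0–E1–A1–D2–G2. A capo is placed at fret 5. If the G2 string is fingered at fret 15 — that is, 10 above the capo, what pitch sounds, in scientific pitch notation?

The capo raises the open G2 by 5 semitones to C3; fretting 10 more gives G2 + 5 + 10 = G2 + 15 semitones = A♯3.
(Also written B♭.)

A♯3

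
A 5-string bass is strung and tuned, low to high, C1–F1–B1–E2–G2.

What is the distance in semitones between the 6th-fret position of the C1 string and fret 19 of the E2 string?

29 semitones

C1 at fret 6 → F#1 (MIDI 30); E2 at fret 19 → B3 (MIDI 59).
30 − 59 = -29, so the two pitches are 29 semitones apart, with B3 the higher.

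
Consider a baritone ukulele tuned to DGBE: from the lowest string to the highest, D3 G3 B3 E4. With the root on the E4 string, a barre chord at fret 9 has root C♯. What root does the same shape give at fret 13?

Moving from fret 9 to fret 13 shifts the root by 4 semitones.
C♯ up 4 semitones is F.

F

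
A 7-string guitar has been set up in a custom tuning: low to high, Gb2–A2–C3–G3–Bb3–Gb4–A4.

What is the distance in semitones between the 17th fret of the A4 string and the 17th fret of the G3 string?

14 semitones

A4 at fret 17 → D6 (MIDI 86); G3 at fret 17 → C5 (MIDI 72).
86 − 72 = 14, so the two pitches are 14 semitones apart, with D6 the higher.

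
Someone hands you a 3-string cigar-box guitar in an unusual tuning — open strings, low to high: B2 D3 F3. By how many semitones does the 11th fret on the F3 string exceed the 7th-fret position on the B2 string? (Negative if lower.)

F3 at fret 11 → E4 (MIDI 64); B2 at fret 7 → F#3 (MIDI 54).
64 − 54 = 10, so the two pitches are 10 semitones apart.

10 semitones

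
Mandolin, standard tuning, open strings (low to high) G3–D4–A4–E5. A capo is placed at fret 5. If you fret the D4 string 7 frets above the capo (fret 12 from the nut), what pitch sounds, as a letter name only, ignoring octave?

D

The capo raises the open D4 by 5 semitones to G4; fretting 7 more gives D4 + 5 + 7 = D4 + 12 semitones, landing on D.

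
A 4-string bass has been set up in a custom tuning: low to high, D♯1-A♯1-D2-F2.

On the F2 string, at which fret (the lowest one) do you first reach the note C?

From F2, count semitones up the chromatic scale until reaching C: F–F#–G–G#–A–A#–B–C — 7 steps.

7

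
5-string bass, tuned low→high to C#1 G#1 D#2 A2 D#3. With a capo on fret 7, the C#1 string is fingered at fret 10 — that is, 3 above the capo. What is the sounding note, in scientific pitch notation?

The capo raises the open C#1 by 7 semitones to G#1; fretting 3 more gives C#1 + 7 + 3 = C#1 + 10 semitones = B1.

B1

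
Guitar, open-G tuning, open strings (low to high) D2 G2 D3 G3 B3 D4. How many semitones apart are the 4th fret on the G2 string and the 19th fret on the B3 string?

31 semitones

G2 at fret 4 → B2 (MIDI 47); B3 at fret 19 → F#5 (MIDI 78).
47 − 78 = -31, so the two pitches are 31 semitones apart, with F#5 the higher.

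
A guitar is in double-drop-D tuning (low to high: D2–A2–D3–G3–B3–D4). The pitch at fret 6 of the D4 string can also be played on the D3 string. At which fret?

Fret 6 on D4 is MIDI 62 + 6 = 68 (G♯4). On the D3 string (open MIDI 50), that pitch is 68 − 50 = fret 18.

18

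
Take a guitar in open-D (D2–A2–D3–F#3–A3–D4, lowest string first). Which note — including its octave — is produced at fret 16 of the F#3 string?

The open F#3 string plus 16 semitones: F#–G–G#–A–…–G#–A–A#.
The walk passes from B into C once, so the octave number goes from 3 to 4.

A#4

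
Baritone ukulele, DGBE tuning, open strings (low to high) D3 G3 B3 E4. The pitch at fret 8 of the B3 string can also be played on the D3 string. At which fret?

Fret 8 on B3 is MIDI 59 + 8 = 67 (G4). On the D3 string (open MIDI 50), that pitch is 67 − 50 = fret 17.

17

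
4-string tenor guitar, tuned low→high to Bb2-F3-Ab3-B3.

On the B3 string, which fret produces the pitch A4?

A4 is 10 semitones above the open B3 (B–C–Db–D–…–G–Ab–A), so it sits at fret 10.

10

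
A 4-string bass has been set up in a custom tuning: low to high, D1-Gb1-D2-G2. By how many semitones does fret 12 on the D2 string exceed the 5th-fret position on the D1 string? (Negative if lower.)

19 semitones

D2 at fret 12 → D3 (MIDI 50); D1 at fret 5 → G1 (MIDI 31).
50 − 31 = 19, so the two pitches are 19 semitones apart.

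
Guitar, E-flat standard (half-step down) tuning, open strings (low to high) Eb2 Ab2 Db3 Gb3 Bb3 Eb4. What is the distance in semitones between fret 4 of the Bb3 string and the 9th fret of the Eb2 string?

14 semitones

Bb3 at fret 4 → D4 (MIDI 62); Eb2 at fret 9 → C3 (MIDI 48).
62 − 48 = 14, so the two pitches are 14 semitones apart, with D4 the higher.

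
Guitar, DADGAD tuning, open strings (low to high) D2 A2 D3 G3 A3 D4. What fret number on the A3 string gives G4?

10

G4 is 10 semitones above the open A3 (A–A#–B–C–…–F–F#–G), so it sits at fret 10.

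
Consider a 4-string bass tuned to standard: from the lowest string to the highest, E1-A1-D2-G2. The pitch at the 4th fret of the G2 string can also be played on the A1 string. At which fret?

G2 at fret 4 is G2 + 4 semitones = B2.
The open A1 string is 10 semitones below the open G2, so the same pitch on the A1 string lies at fret 4 + 10 = 14.

14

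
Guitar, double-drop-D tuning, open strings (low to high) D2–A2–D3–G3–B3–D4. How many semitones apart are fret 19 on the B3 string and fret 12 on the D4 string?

B3 at fret 19 → F♯5 (MIDI 78); D4 at fret 12 → D5 (MIDI 74).
78 − 74 = 4, so the two pitches are 4 semitones apart, with F♯5 the higher.

4 semitones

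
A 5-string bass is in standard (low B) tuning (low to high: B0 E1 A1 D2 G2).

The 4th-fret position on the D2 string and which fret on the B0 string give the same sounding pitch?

Fret 4 on D2 is MIDI 38 + 4 = 42 (F#2). On the B0 string (open MIDI 23), that pitch is 42 − 23 = fret 19.

19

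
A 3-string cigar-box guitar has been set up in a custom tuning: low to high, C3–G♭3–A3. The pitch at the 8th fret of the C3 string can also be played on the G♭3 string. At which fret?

C3 at fret 8 is C3 + 8 semitones = A♭3.
The open G♭3 string is 6 semitones above the open C3, so the same pitch on the G♭3 string lies at fret 8 − 6 = 2.

2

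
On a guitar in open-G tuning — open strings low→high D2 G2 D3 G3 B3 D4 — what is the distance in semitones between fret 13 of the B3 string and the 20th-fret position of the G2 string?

9 semitones

B3 at fret 13 → C5 (MIDI 72); G2 at fret 20 → D#4 (MIDI 63).
72 − 63 = 9, so the two pitches are 9 semitones apart, with C5 the higher.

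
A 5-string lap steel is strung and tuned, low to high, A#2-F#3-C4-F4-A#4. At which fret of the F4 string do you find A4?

4

A4 is 4 semitones above the open F4 (F–F#–G–G#–A), so it sits at fret 4.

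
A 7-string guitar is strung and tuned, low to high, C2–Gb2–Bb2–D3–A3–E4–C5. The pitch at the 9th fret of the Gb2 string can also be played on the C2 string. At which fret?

15

Gb2 at fret 9 is Gb2 + 9 semitones = Eb3.
The open C2 string is 6 semitones below the open Gb2, so the same pitch on the C2 string lies at fret 9 + 6 = 15.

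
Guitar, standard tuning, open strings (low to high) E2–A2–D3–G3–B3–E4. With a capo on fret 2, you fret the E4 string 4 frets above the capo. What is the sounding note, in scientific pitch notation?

A♯4

The capo raises the open E4 by 2 semitones to F♯4; fretting 4 more gives E4 + 2 + 4 = E4 + 6 semitones = A♯4.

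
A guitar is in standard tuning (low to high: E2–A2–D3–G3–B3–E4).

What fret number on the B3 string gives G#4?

9

G#4 is 9 semitones above the open B3 (B–C–C#–D–D#–E–F–F#–G–G#), so it sits at fret 9.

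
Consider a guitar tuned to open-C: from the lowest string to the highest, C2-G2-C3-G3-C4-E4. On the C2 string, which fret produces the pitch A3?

21

A3 is 21 semitones above the open C2 (C–C#–D–D#–…–G–G#–A), so it sits at fret 21.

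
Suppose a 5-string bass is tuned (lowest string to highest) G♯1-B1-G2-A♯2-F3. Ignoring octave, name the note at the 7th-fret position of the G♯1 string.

D♯

The open G♯1 string plus 7 semitones: G#–A–A#–B–C–C#–D–D#.
(Equivalently spelled E♭.)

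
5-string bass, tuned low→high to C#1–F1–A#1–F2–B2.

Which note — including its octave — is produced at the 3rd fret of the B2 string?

D3

B2 is MIDI 47. Adding 3 gives 50, which is D3.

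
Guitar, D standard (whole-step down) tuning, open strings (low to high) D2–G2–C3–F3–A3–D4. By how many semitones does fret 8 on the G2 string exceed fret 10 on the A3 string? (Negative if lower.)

-16 semitones

G2 at fret 8 → D#3 (MIDI 51); A3 at fret 10 → G4 (MIDI 67).
51 − 67 = -16, so the two pitches are 16 semitones apart.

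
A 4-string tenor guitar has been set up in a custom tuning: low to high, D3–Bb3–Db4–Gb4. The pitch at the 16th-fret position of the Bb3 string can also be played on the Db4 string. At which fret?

13

Bb3 at fret 16 is Bb3 + 16 semitones = D5.
The open Db4 string is 3 semitones above the open Bb3, so the same pitch on the Db4 string lies at fret 16 − 3 = 13.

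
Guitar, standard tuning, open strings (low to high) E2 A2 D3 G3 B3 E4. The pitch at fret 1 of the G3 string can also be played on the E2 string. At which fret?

G3 at fret 1 is G3 + 1 semitone = G♯3.
The open E2 string is 15 semitones below the open G3, so the same pitch on the E2 string lies at fret 1 + 15 = 16.

16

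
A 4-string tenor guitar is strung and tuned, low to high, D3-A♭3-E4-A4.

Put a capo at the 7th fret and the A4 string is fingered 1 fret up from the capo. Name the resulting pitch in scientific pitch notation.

The capo raises the open A4 by 7 semitones to E5; fretting 1 more gives A4 + 7 + 1 = A4 + 8 semitones = F5.

F5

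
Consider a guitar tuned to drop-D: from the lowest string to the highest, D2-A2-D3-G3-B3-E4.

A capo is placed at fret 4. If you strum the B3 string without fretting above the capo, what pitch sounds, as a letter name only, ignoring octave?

D#

The capo raises the open B3 by 4 semitones to D#4; fretting 0 more gives B3 + 4 + 0 = B3 + 4 semitones, landing on D#.
(Also written Eb.)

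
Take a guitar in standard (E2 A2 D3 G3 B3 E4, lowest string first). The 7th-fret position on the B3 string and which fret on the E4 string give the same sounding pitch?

B3 at fret 7 is B3 + 7 semitones = F#4.
The open E4 string is 5 semitones above the open B3, so the same pitch on the E4 string lies at fret 7 − 5 = 2.

2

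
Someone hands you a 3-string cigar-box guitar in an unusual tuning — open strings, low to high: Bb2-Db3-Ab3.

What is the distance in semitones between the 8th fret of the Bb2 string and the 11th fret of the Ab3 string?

13 semitones

Bb2 at fret 8 → Gb3 (MIDI 54); Ab3 at fret 11 → G4 (MIDI 67).
54 − 67 = -13, so the two pitches are 13 semitones apart, with G4 the higher.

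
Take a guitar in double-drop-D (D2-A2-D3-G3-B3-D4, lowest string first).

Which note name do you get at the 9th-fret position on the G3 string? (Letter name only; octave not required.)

E

Each fret is one semitone, so G3 + 9 = E.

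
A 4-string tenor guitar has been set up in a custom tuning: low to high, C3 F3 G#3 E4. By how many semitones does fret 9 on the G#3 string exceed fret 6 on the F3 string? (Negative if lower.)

G#3 at fret 9 → F4 (MIDI 65); F3 at fret 6 → B3 (MIDI 59).
65 − 59 = 6, so the two pitches are 6 semitones apart.

6 semitones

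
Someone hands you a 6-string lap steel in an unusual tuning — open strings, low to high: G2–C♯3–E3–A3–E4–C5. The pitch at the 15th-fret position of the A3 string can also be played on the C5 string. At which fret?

0

Fret 15 on A3 is MIDI 57 + 15 = 72 (C5). On the C5 string (open MIDI 72), that pitch is 72 − 72 = fret 0.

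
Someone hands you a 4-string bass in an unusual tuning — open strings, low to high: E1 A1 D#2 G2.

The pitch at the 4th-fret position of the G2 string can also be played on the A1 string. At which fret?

14

Fret 4 on G2 is MIDI 43 + 4 = 47 (B2). On the A1 string (open MIDI 33), that pitch is 47 − 33 = fret 14.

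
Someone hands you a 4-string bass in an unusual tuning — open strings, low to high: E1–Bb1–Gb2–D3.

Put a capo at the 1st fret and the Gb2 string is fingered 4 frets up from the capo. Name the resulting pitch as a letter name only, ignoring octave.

The capo raises the open Gb2 by 1 semitone to G2; fretting 4 more gives Gb2 + 1 + 4 = Gb2 + 5 semitones, landing on B.

B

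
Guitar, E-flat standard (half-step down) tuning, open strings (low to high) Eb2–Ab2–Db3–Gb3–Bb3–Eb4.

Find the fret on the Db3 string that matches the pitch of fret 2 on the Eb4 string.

Eb4 at fret 2 is Eb4 + 2 semitones = F4.
The open Db3 string is 14 semitones below the open Eb4, so the same pitch on the Db3 string lies at fret 2 + 14 = 16.

16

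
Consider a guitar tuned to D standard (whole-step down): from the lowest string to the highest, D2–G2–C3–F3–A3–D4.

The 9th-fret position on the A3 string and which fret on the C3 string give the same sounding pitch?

Fret 9 on A3 is MIDI 57 + 9 = 66 (F#4). On the C3 string (open MIDI 48), that pitch is 66 − 48 = fret 18.

18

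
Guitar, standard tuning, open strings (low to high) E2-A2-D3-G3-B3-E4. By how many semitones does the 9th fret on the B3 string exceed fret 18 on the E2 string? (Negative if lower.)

10 semitones

B3 at fret 9 → G♯4 (MIDI 68); E2 at fret 18 → A♯3 (MIDI 58).
68 − 58 = 10, so the two pitches are 10 semitones apart.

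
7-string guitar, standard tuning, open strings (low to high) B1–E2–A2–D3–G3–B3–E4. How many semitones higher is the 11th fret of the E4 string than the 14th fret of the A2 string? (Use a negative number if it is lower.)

16 semitones

E4 at fret 11 → D♯5 (MIDI 75); A2 at fret 14 → B3 (MIDI 59).
75 − 59 = 16, so the two pitches are 16 semitones apart.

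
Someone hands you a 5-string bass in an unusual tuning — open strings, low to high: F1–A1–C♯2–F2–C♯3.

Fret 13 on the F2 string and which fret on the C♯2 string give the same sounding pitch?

F2 at fret 13 is F2 + 13 semitones = F♯3.
The open C♯2 string is 4 semitones below the open F2, so the same pitch on the C♯2 string lies at fret 13 + 4 = 17.

17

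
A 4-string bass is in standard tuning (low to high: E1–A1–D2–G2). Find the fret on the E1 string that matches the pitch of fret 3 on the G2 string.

18

G2 at fret 3 is G2 + 3 semitones = A♯2.
The open E1 string is 15 semitones below the open G2, so the same pitch on the E1 string lies at fret 3 + 15 = 18.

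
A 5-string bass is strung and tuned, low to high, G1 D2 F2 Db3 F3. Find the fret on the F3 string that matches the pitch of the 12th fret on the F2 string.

F2 at fret 12 is F2 + 12 semitones = F3.
The open F3 string is 12 semitones above the open F2, so the same pitch on the F3 string lies at fret 12 − 12 = 0.

0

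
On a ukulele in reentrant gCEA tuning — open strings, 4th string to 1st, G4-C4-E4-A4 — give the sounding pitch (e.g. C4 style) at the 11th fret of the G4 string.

The open G4 string plus 11 semitones: G–G#–A–A#–…–E–F–F#.
The walk passes from B into C once, so the octave number goes from 4 to 5.
(Equivalently spelled Gb5.)

F#5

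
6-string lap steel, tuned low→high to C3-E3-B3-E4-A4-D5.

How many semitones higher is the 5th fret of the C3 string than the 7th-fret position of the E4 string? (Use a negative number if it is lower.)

C3 at fret 5 → F3 (MIDI 53); E4 at fret 7 → B4 (MIDI 71).
53 − 71 = -18, so the two pitches are 18 semitones apart.

-18 semitones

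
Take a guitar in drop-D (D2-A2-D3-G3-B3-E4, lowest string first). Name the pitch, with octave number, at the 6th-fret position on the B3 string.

F4

The open B3 string plus 6 semitones: B–C–C#–D–D#–E–F.
The walk passes from B into C once, so the octave number goes from 3 to 4.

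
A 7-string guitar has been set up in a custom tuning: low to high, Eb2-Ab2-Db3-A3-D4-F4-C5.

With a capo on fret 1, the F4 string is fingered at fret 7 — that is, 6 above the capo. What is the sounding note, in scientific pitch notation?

C5

The capo raises the open F4 by 1 semitone to Gb4; fretting 6 more gives F4 + 1 + 6 = F4 + 7 semitones = C5.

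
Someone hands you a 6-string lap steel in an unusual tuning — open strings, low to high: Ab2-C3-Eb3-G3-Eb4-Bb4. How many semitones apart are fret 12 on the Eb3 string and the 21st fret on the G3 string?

13 semitones

Eb3 at fret 12 → Eb4 (MIDI 63); G3 at fret 21 → E5 (MIDI 76).
63 − 76 = -13, so the two pitches are 13 semitones apart, with E5 the higher.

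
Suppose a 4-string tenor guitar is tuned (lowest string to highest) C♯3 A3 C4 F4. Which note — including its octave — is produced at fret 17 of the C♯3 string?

F♯4

Each fret is one semitone, so C♯3 + 17 = F♯4.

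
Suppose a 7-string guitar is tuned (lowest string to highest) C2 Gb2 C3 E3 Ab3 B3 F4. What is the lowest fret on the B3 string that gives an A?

10

From B3, count semitones up the chromatic scale until reaching A: B–C–Db–D–…–G–Ab–A — 10 steps.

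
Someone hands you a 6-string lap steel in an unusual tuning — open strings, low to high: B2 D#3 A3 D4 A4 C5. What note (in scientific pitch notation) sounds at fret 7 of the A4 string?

A4 is MIDI 69. Adding 7 gives 76, which is E5.

E5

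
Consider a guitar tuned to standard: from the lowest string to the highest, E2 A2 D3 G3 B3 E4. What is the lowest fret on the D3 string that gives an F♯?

4

From D3, count semitones up the chromatic scale until reaching F♯: D–D#–E–F–F# — 4 steps.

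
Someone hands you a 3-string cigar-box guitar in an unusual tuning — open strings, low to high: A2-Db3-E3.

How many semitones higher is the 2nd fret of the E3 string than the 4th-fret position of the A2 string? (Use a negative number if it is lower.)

E3 at fret 2 → Gb3 (MIDI 54); A2 at fret 4 → Db3 (MIDI 49).
54 − 49 = 5, so the two pitches are 5 semitones apart.

5 semitones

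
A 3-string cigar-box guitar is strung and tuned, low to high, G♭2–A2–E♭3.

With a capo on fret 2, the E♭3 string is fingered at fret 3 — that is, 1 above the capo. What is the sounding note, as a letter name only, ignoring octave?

G♭

The capo raises the open E♭3 by 2 semitones to F3; fretting 1 more gives E♭3 + 2 + 1 = E♭3 + 3 semitones, landing on G♭.
(Also written F♯.)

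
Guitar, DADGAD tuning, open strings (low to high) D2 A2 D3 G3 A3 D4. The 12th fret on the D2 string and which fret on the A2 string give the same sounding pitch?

5

D2 at fret 12 is D2 + 12 semitones = D3.
The open A2 string is 7 semitones above the open D2, so the same pitch on the A2 string lies at fret 12 − 7 = 5.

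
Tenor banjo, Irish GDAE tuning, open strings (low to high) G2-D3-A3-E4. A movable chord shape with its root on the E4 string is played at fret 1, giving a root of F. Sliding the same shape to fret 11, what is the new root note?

D#

Moving from fret 1 to fret 11 shifts the root by 10 semitones.
F up 10 semitones is D#.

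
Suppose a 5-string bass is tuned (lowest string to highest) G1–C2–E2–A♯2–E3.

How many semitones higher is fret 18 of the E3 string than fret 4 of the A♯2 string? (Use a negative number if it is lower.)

20 semitones

E3 at fret 18 → A♯4 (MIDI 70); A♯2 at fret 4 → D3 (MIDI 50).
70 − 50 = 20, so the two pitches are 20 semitones apart.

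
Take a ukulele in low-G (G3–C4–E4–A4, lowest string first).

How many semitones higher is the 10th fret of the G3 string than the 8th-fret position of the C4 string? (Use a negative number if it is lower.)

-3 semitones

G3 at fret 10 → F4 (MIDI 65); C4 at fret 8 → G#4 (MIDI 68).
65 − 68 = -3, so the two pitches are 3 semitones apart.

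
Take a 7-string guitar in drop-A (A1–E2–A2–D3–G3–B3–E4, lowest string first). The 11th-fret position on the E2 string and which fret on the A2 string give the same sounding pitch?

6

E2 at fret 11 is E2 + 11 semitones = D#3.
The open A2 string is 5 semitones above the open E2, so the same pitch on the A2 string lies at fret 11 − 5 = 6.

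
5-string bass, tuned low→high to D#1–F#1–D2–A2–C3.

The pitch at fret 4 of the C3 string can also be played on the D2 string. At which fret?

14

C3 at fret 4 is C3 + 4 semitones = E3.
The open D2 string is 10 semitones below the open C3, so the same pitch on the D2 string lies at fret 4 + 10 = 14.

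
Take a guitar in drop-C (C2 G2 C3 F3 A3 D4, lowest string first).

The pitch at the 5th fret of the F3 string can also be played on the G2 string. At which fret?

F3 at fret 5 is F3 + 5 semitones = A#3.
The open G2 string is 10 semitones below the open F3, so the same pitch on the G2 string lies at fret 5 + 10 = 15.

15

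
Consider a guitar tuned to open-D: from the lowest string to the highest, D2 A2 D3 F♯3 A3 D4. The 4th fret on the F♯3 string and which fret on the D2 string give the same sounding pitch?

20

F♯3 at fret 4 is F♯3 + 4 semitones = A♯3.
The open D2 string is 16 semitones below the open F♯3, so the same pitch on the D2 string lies at fret 4 + 16 = 20.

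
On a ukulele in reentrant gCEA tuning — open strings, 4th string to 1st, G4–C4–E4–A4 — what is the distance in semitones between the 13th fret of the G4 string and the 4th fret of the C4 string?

16 semitones

G4 at fret 13 → G♯5 (MIDI 80); C4 at fret 4 → E4 (MIDI 64).
80 − 64 = 16, so the two pitches are 16 semitones apart, with G♯5 the higher.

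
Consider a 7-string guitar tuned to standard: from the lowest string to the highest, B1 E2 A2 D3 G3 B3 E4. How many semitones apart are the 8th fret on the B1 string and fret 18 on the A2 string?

B1 at fret 8 → G2 (MIDI 43); A2 at fret 18 → D♯4 (MIDI 63).
43 − 63 = -20, so the two pitches are 20 semitones apart, with D♯4 the higher.

20 semitones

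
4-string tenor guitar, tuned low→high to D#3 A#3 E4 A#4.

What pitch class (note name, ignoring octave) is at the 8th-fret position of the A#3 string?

F#

The open A#3 string plus 8 semitones: A#–B–C–C#–D–D#–E–F–F#.
(Equivalently spelled Gb.)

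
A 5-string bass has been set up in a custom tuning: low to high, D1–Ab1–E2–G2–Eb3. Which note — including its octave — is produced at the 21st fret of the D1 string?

D1 is MIDI 26. Adding 21 gives 47, which is B2.

B2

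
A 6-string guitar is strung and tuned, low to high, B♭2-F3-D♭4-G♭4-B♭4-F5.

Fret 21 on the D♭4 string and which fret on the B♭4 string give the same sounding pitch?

Fret 21 on D♭4 is MIDI 61 + 21 = 82 (B♭5). On the B♭4 string (open MIDI 70), that pitch is 82 − 70 = fret 12.

12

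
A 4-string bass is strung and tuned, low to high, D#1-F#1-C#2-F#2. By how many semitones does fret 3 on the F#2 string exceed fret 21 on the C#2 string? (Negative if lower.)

-13 semitones

F#2 at fret 3 → A2 (MIDI 45); C#2 at fret 21 → A#3 (MIDI 58).
45 − 58 = -13, so the two pitches are 13 semitones apart.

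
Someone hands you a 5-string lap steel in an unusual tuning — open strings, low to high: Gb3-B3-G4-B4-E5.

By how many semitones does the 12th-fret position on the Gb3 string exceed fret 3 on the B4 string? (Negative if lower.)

Gb3 at fret 12 → Gb4 (MIDI 66); B4 at fret 3 → D5 (MIDI 74).
66 − 74 = -8, so the two pitches are 8 semitones apart.

-8 semitones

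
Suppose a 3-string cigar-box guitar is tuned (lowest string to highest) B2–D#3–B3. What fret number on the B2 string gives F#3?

7

F#3 is 7 semitones above the open B2 (B–C–C#–D–D#–E–F–F#), so it sits at fret 7.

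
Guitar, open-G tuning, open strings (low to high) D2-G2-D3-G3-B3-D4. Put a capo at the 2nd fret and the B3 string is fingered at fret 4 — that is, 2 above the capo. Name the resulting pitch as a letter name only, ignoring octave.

The capo raises the open B3 by 2 semitones to C#4; fretting 2 more gives B3 + 2 + 2 = B3 + 4 semitones, landing on D#.
(Also written Eb.)

D#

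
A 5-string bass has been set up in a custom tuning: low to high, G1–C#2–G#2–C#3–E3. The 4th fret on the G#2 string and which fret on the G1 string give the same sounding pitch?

G#2 at fret 4 is G#2 + 4 semitones = C3.
The open G1 string is 13 semitones below the open G#2, so the same pitch on the G1 string lies at fret 4 + 13 = 17.

17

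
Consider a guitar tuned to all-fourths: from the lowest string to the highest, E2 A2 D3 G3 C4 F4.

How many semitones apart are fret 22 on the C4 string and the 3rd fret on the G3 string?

C4 at fret 22 → A#5 (MIDI 82); G3 at fret 3 → A#3 (MIDI 58).
82 − 58 = 24, so the two pitches are 24 semitones apart, with A#5 the higher.

24 semitones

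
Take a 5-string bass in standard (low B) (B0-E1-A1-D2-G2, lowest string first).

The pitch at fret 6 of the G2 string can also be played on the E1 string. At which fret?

G2 at fret 6 is G2 + 6 semitones = C♯3.
The open E1 string is 15 semitones below the open G2, so the same pitch on the E1 string lies at fret 6 + 15 = 21.

21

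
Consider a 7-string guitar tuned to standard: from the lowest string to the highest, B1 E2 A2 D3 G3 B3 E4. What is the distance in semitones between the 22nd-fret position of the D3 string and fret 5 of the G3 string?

12 semitones

D3 at fret 22 → C5 (MIDI 72); G3 at fret 5 → C4 (MIDI 60).
72 − 60 = 12, so the two pitches are 12 semitones apart, with C5 the higher.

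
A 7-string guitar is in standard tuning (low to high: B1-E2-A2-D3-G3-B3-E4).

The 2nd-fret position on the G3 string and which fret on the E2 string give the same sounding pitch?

G3 at fret 2 is G3 + 2 semitones = A3.
The open E2 string is 15 semitones below the open G3, so the same pitch on the E2 string lies at fret 2 + 15 = 17.

17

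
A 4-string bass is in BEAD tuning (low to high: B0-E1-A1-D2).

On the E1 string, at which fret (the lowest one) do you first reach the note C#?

9

From E1, count semitones up the chromatic scale until reaching C#: E–F–F#–G–G#–A–A#–B–C–C# — 9 steps.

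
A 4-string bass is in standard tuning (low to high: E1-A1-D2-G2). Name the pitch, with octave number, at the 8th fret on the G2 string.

D#3

Each fret is one semitone, so G2 + 8 = D#3.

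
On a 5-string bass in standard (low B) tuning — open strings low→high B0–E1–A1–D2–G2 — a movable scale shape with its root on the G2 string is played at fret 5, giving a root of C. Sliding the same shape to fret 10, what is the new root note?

Moving from fret 5 to fret 10 shifts the root by 5 semitones.
C up 5 semitones is F.

F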